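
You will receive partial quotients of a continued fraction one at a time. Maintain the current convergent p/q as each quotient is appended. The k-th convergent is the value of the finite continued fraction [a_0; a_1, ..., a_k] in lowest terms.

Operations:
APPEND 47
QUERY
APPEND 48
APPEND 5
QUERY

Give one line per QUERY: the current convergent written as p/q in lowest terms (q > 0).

47/1
11332/241

APPEND 47: p_0 = 47·1 + 0 = 47, q_0 = 47·0 + 1 = 1 → 47/1
APPEND 48: p_1 = 48·47 + 1 = 2257, q_1 = 48·1 + 0 = 48 → 2257/48
APPEND 5: p_2 = 5·2257 + 47 = 11332, q_2 = 5·48 + 1 = 241 → 11332/241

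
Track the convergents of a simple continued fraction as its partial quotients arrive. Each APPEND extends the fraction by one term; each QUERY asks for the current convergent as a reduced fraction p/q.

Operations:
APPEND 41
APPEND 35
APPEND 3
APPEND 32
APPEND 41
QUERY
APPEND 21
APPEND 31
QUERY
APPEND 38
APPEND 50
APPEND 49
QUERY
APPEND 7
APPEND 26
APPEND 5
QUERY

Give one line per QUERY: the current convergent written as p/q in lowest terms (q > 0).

5769113/140613
3765820400/91785913
351222792250427/8560499766031
324766014937375444/7915657685745885

APPEND 41: p_0 = 41·1 + 0 = 41, q_0 = 41·0 + 1 = 1 → 41/1
APPEND 35: p_1 = 35·41 + 1 = 1436, q_1 = 35·1 + 0 = 35 → 1436/35
APPEND 3: p_2 = 3·1436 + 41 = 4349, q_2 = 3·35 + 1 = 106 → 4349/106
APPEND 32: p_3 = 32·4349 + 1436 = 140604, q_3 = 32·106 + 35 = 3427 → 140604/3427
APPEND 41: p_4 = 41·140604 + 4349 = 5769113, q_4 = 41·3427 + 106 = 140613 → 5769113/140613
APPEND 21: p_5 = 21·5769113 + 140604 = 121291977, q_5 = 21·140613 + 3427 = 2956300 → 121291977/2956300
APPEND 31: p_6 = 31·121291977 + 5769113 = 3765820400, q_6 = 31·2956300 + 140613 = 91785913 → 3765820400/91785913
APPEND 38: p_7 = 38·3765820400 + 121291977 = 143222467177, q_7 = 38·91785913 + 2956300 = 3490820994 → 143222467177/3490820994
APPEND 50: p_8 = 50·143222467177 + 3765820400 = 7164889179250, q_8 = 50·3490820994 + 91785913 = 174632835613 → 7164889179250/174632835613
APPEND 49: p_9 = 49·7164889179250 + 143222467177 = 351222792250427, q_9 = 49·174632835613 + 3490820994 = 8560499766031 → 351222792250427/8560499766031
APPEND 7: p_10 = 7·351222792250427 + 7164889179250 = 2465724434932239, q_10 = 7·8560499766031 + 174632835613 = 60098131197830 → 2465724434932239/60098131197830
APPEND 26: p_11 = 26·2465724434932239 + 351222792250427 = 64460058100488641, q_11 = 26·60098131197830 + 8560499766031 = 1571111910909611 → 64460058100488641/1571111910909611
APPEND 5: p_12 = 5·64460058100488641 + 2465724434932239 = 324766014937375444, q_12 = 5·1571111910909611 + 60098131197830 = 7915657685745885 → 324766014937375444/7915657685745885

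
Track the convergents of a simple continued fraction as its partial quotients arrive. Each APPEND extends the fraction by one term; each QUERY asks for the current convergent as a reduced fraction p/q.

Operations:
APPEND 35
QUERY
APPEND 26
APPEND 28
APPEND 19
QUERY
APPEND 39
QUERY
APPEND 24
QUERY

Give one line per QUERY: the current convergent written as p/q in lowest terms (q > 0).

35/1
486228/13877
18988435/541932
456208668/13020245

APPEND 35: p_0 = 35·1 + 0 = 35, q_0 = 35·0 + 1 = 1 → 35/1
APPEND 26: p_1 = 26·35 + 1 = 911, q_1 = 26·1 + 0 = 26 → 911/26
APPEND 28: p_2 = 28·911 + 35 = 25543, q_2 = 28·26 + 1 = 729 → 25543/729
APPEND 19: p_3 = 19·25543 + 911 = 486228, q_3 = 19·729 + 26 = 13877 → 486228/13877
APPEND 39: p_4 = 39·486228 + 25543 = 18988435, q_4 = 39·13877 + 729 = 541932 → 18988435/541932
APPEND 24: p_5 = 24·18988435 + 486228 = 456208668, q_5 = 24·541932 + 13877 = 13020245 → 456208668/13020245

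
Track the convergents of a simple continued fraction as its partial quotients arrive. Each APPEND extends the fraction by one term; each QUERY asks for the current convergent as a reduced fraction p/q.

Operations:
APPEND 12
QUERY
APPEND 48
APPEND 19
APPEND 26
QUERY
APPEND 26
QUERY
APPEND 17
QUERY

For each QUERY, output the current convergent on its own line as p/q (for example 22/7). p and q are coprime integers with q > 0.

APPEND 12: p_0 = 12·1 + 0 = 12, q_0 = 12·0 + 1 = 1 → 12/1
APPEND 48: p_1 = 48·12 + 1 = 577, q_1 = 48·1 + 0 = 48 → 577/48
APPEND 19: p_2 = 19·577 + 12 = 10975, q_2 = 19·48 + 1 = 913 → 10975/913
APPEND 26: p_3 = 26·10975 + 577 = 285927, q_3 = 26·913 + 48 = 23786 → 285927/23786
APPEND 26: p_4 = 26·285927 + 10975 = 7445077, q_4 = 26·23786 + 913 = 619349 → 7445077/619349
APPEND 17: p_5 = 17·7445077 + 285927 = 126852236, q_5 = 17·619349 + 23786 = 10552719 → 126852236/10552719

12/1
285927/23786
7445077/619349
126852236/10552719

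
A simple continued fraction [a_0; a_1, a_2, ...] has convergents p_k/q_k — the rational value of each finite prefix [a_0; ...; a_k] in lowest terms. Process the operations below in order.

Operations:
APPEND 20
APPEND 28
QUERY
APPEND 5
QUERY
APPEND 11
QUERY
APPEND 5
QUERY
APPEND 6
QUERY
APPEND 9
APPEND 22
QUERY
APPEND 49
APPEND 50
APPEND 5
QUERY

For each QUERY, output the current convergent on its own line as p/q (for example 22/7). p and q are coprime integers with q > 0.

561/28
2825/141
31636/1579
161005/8036
997666/49795
202077644/10085997
2488657471525/124212611029

APPEND 20: p_0 = 20·1 + 0 = 20, q_0 = 20·0 + 1 = 1 → 20/1
APPEND 28: p_1 = 28·20 + 1 = 561, q_1 = 28·1 + 0 = 28 → 561/28
APPEND 5: p_2 = 5·561 + 20 = 2825, q_2 = 5·28 + 1 = 141 → 2825/141
APPEND 11: p_3 = 11·2825 + 561 = 31636, q_3 = 11·141 + 28 = 1579 → 31636/1579
APPEND 5: p_4 = 5·31636 + 2825 = 161005, q_4 = 5·1579 + 141 = 8036 → 161005/8036
APPEND 6: p_5 = 6·161005 + 31636 = 997666, q_5 = 6·8036 + 1579 = 49795 → 997666/49795
APPEND 9: p_6 = 9·997666 + 161005 = 9139999, q_6 = 9·49795 + 8036 = 456191 → 9139999/456191
APPEND 22: p_7 = 22·9139999 + 997666 = 202077644, q_7 = 22·456191 + 49795 = 10085997 → 202077644/10085997
APPEND 49: p_8 = 49·202077644 + 9139999 = 9910944555, q_8 = 49·10085997 + 456191 = 494670044 → 9910944555/494670044
APPEND 50: p_9 = 50·9910944555 + 202077644 = 495749305394, q_9 = 50·494670044 + 10085997 = 24743588197 → 495749305394/24743588197
APPEND 5: p_10 = 5·495749305394 + 9910944555 = 2488657471525, q_10 = 5·24743588197 + 494670044 = 124212611029 → 2488657471525/124212611029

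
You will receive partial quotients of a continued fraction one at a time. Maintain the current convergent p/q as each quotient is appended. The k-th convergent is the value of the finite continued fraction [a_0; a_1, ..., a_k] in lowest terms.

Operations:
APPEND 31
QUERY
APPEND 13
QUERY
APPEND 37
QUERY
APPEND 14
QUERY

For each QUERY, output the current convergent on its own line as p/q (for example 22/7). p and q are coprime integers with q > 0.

31/1
404/13
14979/482
210110/6761

APPEND 31: p_0 = 31·1 + 0 = 31, q_0 = 31·0 + 1 = 1 → 31/1
APPEND 13: p_1 = 13·31 + 1 = 404, q_1 = 13·1 + 0 = 13 → 404/13
APPEND 37: p_2 = 37·404 + 31 = 14979, q_2 = 37·13 + 1 = 482 → 14979/482
APPEND 14: p_3 = 14·14979 + 404 = 210110, q_3 = 14·482 + 13 = 6761 → 210110/6761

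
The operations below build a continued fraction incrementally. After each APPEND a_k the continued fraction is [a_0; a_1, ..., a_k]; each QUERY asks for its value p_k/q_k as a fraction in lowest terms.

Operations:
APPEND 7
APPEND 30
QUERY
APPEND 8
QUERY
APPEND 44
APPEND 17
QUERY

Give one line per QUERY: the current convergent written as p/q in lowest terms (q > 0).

APPEND 7: p_0 = 7·1 + 0 = 7, q_0 = 7·0 + 1 = 1 → 7/1
APPEND 30: p_1 = 30·7 + 1 = 211, q_1 = 30·1 + 0 = 30 → 211/30
APPEND 8: p_2 = 8·211 + 7 = 1695, q_2 = 8·30 + 1 = 241 → 1695/241
APPEND 44: p_3 = 44·1695 + 211 = 74791, q_3 = 44·241 + 30 = 10634 → 74791/10634
APPEND 17: p_4 = 17·74791 + 1695 = 1273142, q_4 = 17·10634 + 241 = 181019 → 1273142/181019

211/30
1695/241
1273142/181019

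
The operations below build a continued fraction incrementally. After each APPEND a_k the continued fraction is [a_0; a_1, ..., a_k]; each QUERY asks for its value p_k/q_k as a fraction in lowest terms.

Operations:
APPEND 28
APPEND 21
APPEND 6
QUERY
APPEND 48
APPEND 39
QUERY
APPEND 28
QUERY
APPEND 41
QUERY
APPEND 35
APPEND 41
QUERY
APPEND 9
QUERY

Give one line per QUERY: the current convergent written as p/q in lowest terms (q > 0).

3562/127
6694597/238690
187620281/6689437
7699126118/274505607
11063637536969/394464318569
99842394867132/3559793252803

APPEND 28: p_0 = 28·1 + 0 = 28, q_0 = 28·0 + 1 = 1 → 28/1
APPEND 21: p_1 = 21·28 + 1 = 589, q_1 = 21·1 + 0 = 21 → 589/21
APPEND 6: p_2 = 6·589 + 28 = 3562, q_2 = 6·21 + 1 = 127 → 3562/127
APPEND 48: p_3 = 48·3562 + 589 = 171565, q_3 = 48·127 + 21 = 6117 → 171565/6117
APPEND 39: p_4 = 39·171565 + 3562 = 6694597, q_4 = 39·6117 + 127 = 238690 → 6694597/238690
APPEND 28: p_5 = 28·6694597 + 171565 = 187620281, q_5 = 28·238690 + 6117 = 6689437 → 187620281/6689437
APPEND 41: p_6 = 41·187620281 + 6694597 = 7699126118, q_6 = 41·6689437 + 238690 = 274505607 → 7699126118/274505607
APPEND 35: p_7 = 35·7699126118 + 187620281 = 269657034411, q_7 = 35·274505607 + 6689437 = 9614385682 → 269657034411/9614385682
APPEND 41: p_8 = 41·269657034411 + 7699126118 = 11063637536969, q_8 = 41·9614385682 + 274505607 = 394464318569 → 11063637536969/394464318569
APPEND 9: p_9 = 9·11063637536969 + 269657034411 = 99842394867132, q_9 = 9·394464318569 + 9614385682 = 3559793252803 → 99842394867132/3559793252803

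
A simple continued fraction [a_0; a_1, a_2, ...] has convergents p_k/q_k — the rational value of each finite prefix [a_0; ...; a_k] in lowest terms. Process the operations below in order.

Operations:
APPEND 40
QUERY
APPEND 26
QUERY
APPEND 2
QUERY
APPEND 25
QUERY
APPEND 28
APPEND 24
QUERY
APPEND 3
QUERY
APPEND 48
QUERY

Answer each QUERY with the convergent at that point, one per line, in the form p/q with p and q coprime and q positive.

APPEND 40: p_0 = 40·1 + 0 = 40, q_0 = 40·0 + 1 = 1 → 40/1
APPEND 26: p_1 = 26·40 + 1 = 1041, q_1 = 26·1 + 0 = 26 → 1041/26
APPEND 2: p_2 = 2·1041 + 40 = 2122, q_2 = 2·26 + 1 = 53 → 2122/53
APPEND 25: p_3 = 25·2122 + 1041 = 54091, q_3 = 25·53 + 26 = 1351 → 54091/1351
APPEND 28: p_4 = 28·54091 + 2122 = 1516670, q_4 = 28·1351 + 53 = 37881 → 1516670/37881
APPEND 24: p_5 = 24·1516670 + 54091 = 36454171, q_5 = 24·37881 + 1351 = 910495 → 36454171/910495
APPEND 3: p_6 = 3·36454171 + 1516670 = 110879183, q_6 = 3·910495 + 37881 = 2769366 → 110879183/2769366
APPEND 48: p_7 = 48·110879183 + 36454171 = 5358654955, q_7 = 48·2769366 + 910495 = 133840063 → 5358654955/133840063

40/1
1041/26
2122/53
54091/1351
36454171/910495
110879183/2769366
5358654955/133840063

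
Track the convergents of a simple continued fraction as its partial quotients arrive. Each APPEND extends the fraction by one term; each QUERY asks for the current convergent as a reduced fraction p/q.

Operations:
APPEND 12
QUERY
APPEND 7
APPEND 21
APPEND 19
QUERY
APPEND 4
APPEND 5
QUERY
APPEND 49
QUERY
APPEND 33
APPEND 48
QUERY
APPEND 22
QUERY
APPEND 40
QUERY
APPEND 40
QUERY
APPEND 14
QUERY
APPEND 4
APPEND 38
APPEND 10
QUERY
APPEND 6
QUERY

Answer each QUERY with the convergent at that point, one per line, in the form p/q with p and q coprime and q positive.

12/1
34228/2819
727773/59939
35799586/2948435
56777276914/4676146547
1250282206219/102972582328
50068065525674/4123579439667
2003972903233179/165046150169008
28105688710790180/2314769681805779
43877640158483977319/3613739275104457034
267642162293977622256/22042867165649448695

APPEND 12: p_0 = 12·1 + 0 = 12, q_0 = 12·0 + 1 = 1 → 12/1
APPEND 7: p_1 = 7·12 + 1 = 85, q_1 = 7·1 + 0 = 7 → 85/7
APPEND 21: p_2 = 21·85 + 12 = 1797, q_2 = 21·7 + 1 = 148 → 1797/148
APPEND 19: p_3 = 19·1797 + 85 = 34228, q_3 = 19·148 + 7 = 2819 → 34228/2819
APPEND 4: p_4 = 4·34228 + 1797 = 138709, q_4 = 4·2819 + 148 = 11424 → 138709/11424
APPEND 5: p_5 = 5·138709 + 34228 = 727773, q_5 = 5·11424 + 2819 = 59939 → 727773/59939
APPEND 49: p_6 = 49·727773 + 138709 = 35799586, q_6 = 49·59939 + 11424 = 2948435 → 35799586/2948435
APPEND 33: p_7 = 33·35799586 + 727773 = 1182114111, q_7 = 33·2948435 + 59939 = 97358294 → 1182114111/97358294
APPEND 48: p_8 = 48·1182114111 + 35799586 = 56777276914, q_8 = 48·97358294 + 2948435 = 4676146547 → 56777276914/4676146547
APPEND 22: p_9 = 22·56777276914 + 1182114111 = 1250282206219, q_9 = 22·4676146547 + 97358294 = 102972582328 → 1250282206219/102972582328
APPEND 40: p_10 = 40·1250282206219 + 56777276914 = 50068065525674, q_10 = 40·102972582328 + 4676146547 = 4123579439667 → 50068065525674/4123579439667
APPEND 40: p_11 = 40·50068065525674 + 1250282206219 = 2003972903233179, q_11 = 40·4123579439667 + 102972582328 = 165046150169008 → 2003972903233179/165046150169008
APPEND 14: p_12 = 14·2003972903233179 + 50068065525674 = 28105688710790180, q_12 = 14·165046150169008 + 4123579439667 = 2314769681805779 → 28105688710790180/2314769681805779
APPEND 4: p_13 = 4·28105688710790180 + 2003972903233179 = 114426727746393899, q_13 = 4·2314769681805779 + 165046150169008 = 9424124877392124 → 114426727746393899/9424124877392124
APPEND 38: p_14 = 38·114426727746393899 + 28105688710790180 = 4376321343073758342, q_14 = 38·9424124877392124 + 2314769681805779 = 360431515022706491 → 4376321343073758342/360431515022706491
APPEND 10: p_15 = 10·4376321343073758342 + 114426727746393899 = 43877640158483977319, q_15 = 10·360431515022706491 + 9424124877392124 = 3613739275104457034 → 43877640158483977319/3613739275104457034
APPEND 6: p_16 = 6·43877640158483977319 + 4376321343073758342 = 267642162293977622256, q_16 = 6·3613739275104457034 + 360431515022706491 = 22042867165649448695 → 267642162293977622256/22042867165649448695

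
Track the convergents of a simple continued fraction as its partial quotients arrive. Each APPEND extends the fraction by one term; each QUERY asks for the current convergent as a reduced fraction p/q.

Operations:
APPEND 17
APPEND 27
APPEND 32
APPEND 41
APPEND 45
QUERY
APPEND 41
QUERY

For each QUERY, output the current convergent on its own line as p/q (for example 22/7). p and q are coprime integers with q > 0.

APPEND 17: p_0 = 17·1 + 0 = 17, q_0 = 17·0 + 1 = 1 → 17/1
APPEND 27: p_1 = 27·17 + 1 = 460, q_1 = 27·1 + 0 = 27 → 460/27
APPEND 32: p_2 = 32·460 + 17 = 14737, q_2 = 32·27 + 1 = 865 → 14737/865
APPEND 41: p_3 = 41·14737 + 460 = 604677, q_3 = 41·865 + 27 = 35492 → 604677/35492
APPEND 45: p_4 = 45·604677 + 14737 = 27225202, q_4 = 45·35492 + 865 = 1598005 → 27225202/1598005
APPEND 41: p_5 = 41·27225202 + 604677 = 1116837959, q_5 = 41·1598005 + 35492 = 65553697 → 1116837959/65553697

27225202/1598005
1116837959/65553697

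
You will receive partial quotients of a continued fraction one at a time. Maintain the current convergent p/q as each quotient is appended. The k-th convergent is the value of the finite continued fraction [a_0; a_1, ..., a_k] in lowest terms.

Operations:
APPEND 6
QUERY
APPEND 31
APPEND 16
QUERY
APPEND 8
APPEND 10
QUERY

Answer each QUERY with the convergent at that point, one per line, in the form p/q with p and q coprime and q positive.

APPEND 6: p_0 = 6·1 + 0 = 6, q_0 = 6·0 + 1 = 1 → 6/1
APPEND 31: p_1 = 31·6 + 1 = 187, q_1 = 31·1 + 0 = 31 → 187/31
APPEND 16: p_2 = 16·187 + 6 = 2998, q_2 = 16·31 + 1 = 497 → 2998/497
APPEND 8: p_3 = 8·2998 + 187 = 24171, q_3 = 8·497 + 31 = 4007 → 24171/4007
APPEND 10: p_4 = 10·24171 + 2998 = 244708, q_4 = 10·4007 + 497 = 40567 → 244708/40567

6/1
2998/497
244708/40567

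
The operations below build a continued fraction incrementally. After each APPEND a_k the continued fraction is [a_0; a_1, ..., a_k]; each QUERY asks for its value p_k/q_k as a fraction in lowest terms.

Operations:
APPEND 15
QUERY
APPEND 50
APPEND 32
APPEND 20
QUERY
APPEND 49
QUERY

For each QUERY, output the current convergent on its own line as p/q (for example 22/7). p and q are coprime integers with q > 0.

APPEND 15: p_0 = 15·1 + 0 = 15, q_0 = 15·0 + 1 = 1 → 15/1
APPEND 50: p_1 = 50·15 + 1 = 751, q_1 = 50·1 + 0 = 50 → 751/50
APPEND 32: p_2 = 32·751 + 15 = 24047, q_2 = 32·50 + 1 = 1601 → 24047/1601
APPEND 20: p_3 = 20·24047 + 751 = 481691, q_3 = 20·1601 + 50 = 32070 → 481691/32070
APPEND 49: p_4 = 49·481691 + 24047 = 23626906, q_4 = 49·32070 + 1601 = 1573031 → 23626906/1573031

15/1
481691/32070
23626906/1573031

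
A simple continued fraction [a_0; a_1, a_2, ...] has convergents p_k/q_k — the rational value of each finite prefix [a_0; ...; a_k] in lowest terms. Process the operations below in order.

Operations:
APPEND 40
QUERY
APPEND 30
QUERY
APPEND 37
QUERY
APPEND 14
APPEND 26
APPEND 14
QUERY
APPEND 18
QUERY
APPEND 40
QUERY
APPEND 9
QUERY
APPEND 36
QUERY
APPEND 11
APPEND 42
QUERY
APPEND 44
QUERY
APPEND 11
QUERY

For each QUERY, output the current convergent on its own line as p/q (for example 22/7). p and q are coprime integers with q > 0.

40/1
1201/30
44477/1111
228338513/5703714
4126358565/103073147
165282681113/4128629594
1491670488582/37260739493
53865420270065/1345515251342
25002339745560539/624538512430052
1100696960098123013/27494532475426543
12132668900824913682/303064395742122025

APPEND 40: p_0 = 40·1 + 0 = 40, q_0 = 40·0 + 1 = 1 → 40/1
APPEND 30: p_1 = 30·40 + 1 = 1201, q_1 = 30·1 + 0 = 30 → 1201/30
APPEND 37: p_2 = 37·1201 + 40 = 44477, q_2 = 37·30 + 1 = 1111 → 44477/1111
APPEND 14: p_3 = 14·44477 + 1201 = 623879, q_3 = 14·1111 + 30 = 15584 → 623879/15584
APPEND 26: p_4 = 26·623879 + 44477 = 16265331, q_4 = 26·15584 + 1111 = 406295 → 16265331/406295
APPEND 14: p_5 = 14·16265331 + 623879 = 228338513, q_5 = 14·406295 + 15584 = 5703714 → 228338513/5703714
APPEND 18: p_6 = 18·228338513 + 16265331 = 4126358565, q_6 = 18·5703714 + 406295 = 103073147 → 4126358565/103073147
APPEND 40: p_7 = 40·4126358565 + 228338513 = 165282681113, q_7 = 40·103073147 + 5703714 = 4128629594 → 165282681113/4128629594
APPEND 9: p_8 = 9·165282681113 + 4126358565 = 1491670488582, q_8 = 9·4128629594 + 103073147 = 37260739493 → 1491670488582/37260739493
APPEND 36: p_9 = 36·1491670488582 + 165282681113 = 53865420270065, q_9 = 36·37260739493 + 4128629594 = 1345515251342 → 53865420270065/1345515251342
APPEND 11: p_10 = 11·53865420270065 + 1491670488582 = 594011293459297, q_10 = 11·1345515251342 + 37260739493 = 14837928504255 → 594011293459297/14837928504255
APPEND 42: p_11 = 42·594011293459297 + 53865420270065 = 25002339745560539, q_11 = 42·14837928504255 + 1345515251342 = 624538512430052 → 25002339745560539/624538512430052
APPEND 44: p_12 = 44·25002339745560539 + 594011293459297 = 1100696960098123013, q_12 = 44·624538512430052 + 14837928504255 = 27494532475426543 → 1100696960098123013/27494532475426543
APPEND 11: p_13 = 11·1100696960098123013 + 25002339745560539 = 12132668900824913682, q_13 = 11·27494532475426543 + 624538512430052 = 303064395742122025 → 12132668900824913682/303064395742122025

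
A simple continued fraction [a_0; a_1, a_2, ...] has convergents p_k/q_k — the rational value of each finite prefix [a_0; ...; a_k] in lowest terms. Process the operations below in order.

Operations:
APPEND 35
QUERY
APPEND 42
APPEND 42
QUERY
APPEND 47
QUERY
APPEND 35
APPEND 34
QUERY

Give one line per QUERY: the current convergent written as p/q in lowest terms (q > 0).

35/1
61817/1765
2906870/82997
3464183948/98909437

APPEND 35: p_0 = 35·1 + 0 = 35, q_0 = 35·0 + 1 = 1 → 35/1
APPEND 42: p_1 = 42·35 + 1 = 1471, q_1 = 42·1 + 0 = 42 → 1471/42
APPEND 42: p_2 = 42·1471 + 35 = 61817, q_2 = 42·42 + 1 = 1765 → 61817/1765
APPEND 47: p_3 = 47·61817 + 1471 = 2906870, q_3 = 47·1765 + 42 = 82997 → 2906870/82997
APPEND 35: p_4 = 35·2906870 + 61817 = 101802267, q_4 = 35·82997 + 1765 = 2906660 → 101802267/2906660
APPEND 34: p_5 = 34·101802267 + 2906870 = 3464183948, q_5 = 34·2906660 + 82997 = 98909437 → 3464183948/98909437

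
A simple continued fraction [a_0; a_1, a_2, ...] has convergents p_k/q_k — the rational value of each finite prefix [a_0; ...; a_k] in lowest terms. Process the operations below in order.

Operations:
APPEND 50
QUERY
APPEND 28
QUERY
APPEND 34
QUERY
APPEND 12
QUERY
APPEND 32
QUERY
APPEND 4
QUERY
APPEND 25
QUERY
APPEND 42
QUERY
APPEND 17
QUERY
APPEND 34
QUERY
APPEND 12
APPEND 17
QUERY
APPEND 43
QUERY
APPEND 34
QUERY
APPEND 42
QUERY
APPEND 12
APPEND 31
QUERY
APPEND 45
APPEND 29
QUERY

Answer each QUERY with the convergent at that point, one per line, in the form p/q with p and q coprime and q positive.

APPEND 50: p_0 = 50·1 + 0 = 50, q_0 = 50·0 + 1 = 1 → 50/1
APPEND 28: p_1 = 28·50 + 1 = 1401, q_1 = 28·1 + 0 = 28 → 1401/28
APPEND 34: p_2 = 34·1401 + 50 = 47684, q_2 = 34·28 + 1 = 953 → 47684/953
APPEND 12: p_3 = 12·47684 + 1401 = 573609, q_3 = 12·953 + 28 = 11464 → 573609/11464
APPEND 32: p_4 = 32·573609 + 47684 = 18403172, q_4 = 32·11464 + 953 = 367801 → 18403172/367801
APPEND 4: p_5 = 4·18403172 + 573609 = 74186297, q_5 = 4·367801 + 11464 = 1482668 → 74186297/1482668
APPEND 25: p_6 = 25·74186297 + 18403172 = 1873060597, q_6 = 25·1482668 + 367801 = 37434501 → 1873060597/37434501
APPEND 42: p_7 = 42·1873060597 + 74186297 = 78742731371, q_7 = 42·37434501 + 1482668 = 1573731710 → 78742731371/1573731710
APPEND 17: p_8 = 17·78742731371 + 1873060597 = 1340499493904, q_8 = 17·1573731710 + 37434501 = 26790873571 → 1340499493904/26790873571
APPEND 34: p_9 = 34·1340499493904 + 78742731371 = 45655725524107, q_9 = 34·26790873571 + 1573731710 = 912463433124 → 45655725524107/912463433124
APPEND 12: p_10 = 12·45655725524107 + 1340499493904 = 549209205783188, q_10 = 12·912463433124 + 26790873571 = 10976352071059 → 549209205783188/10976352071059
APPEND 17: p_11 = 17·549209205783188 + 45655725524107 = 9382212223838303, q_11 = 17·10976352071059 + 912463433124 = 187510448641127 → 9382212223838303/187510448641127
APPEND 43: p_12 = 43·9382212223838303 + 549209205783188 = 403984334830830217, q_12 = 43·187510448641127 + 10976352071059 = 8073925643639520 → 403984334830830217/8073925643639520
APPEND 34: p_13 = 34·403984334830830217 + 9382212223838303 = 13744849596472065681, q_13 = 34·8073925643639520 + 187510448641127 = 274700982332384807 → 13744849596472065681/274700982332384807
APPEND 42: p_14 = 42·13744849596472065681 + 403984334830830217 = 577687667386657588819, q_14 = 42·274700982332384807 + 8073925643639520 = 11545515183603801414 → 577687667386657588819/11545515183603801414
APPEND 12: p_15 = 12·577687667386657588819 + 13744849596472065681 = 6945996858236363131509, q_15 = 12·11545515183603801414 + 274700982332384807 = 138820883185578001775 → 6945996858236363131509/138820883185578001775
APPEND 31: p_16 = 31·6945996858236363131509 + 577687667386657588819 = 215903590272713914665598, q_16 = 31·138820883185578001775 + 11545515183603801414 = 4314992893936521856439 → 215903590272713914665598/4314992893936521856439
APPEND 45: p_17 = 45·215903590272713914665598 + 6945996858236363131509 = 9722607559130362523083419, q_17 = 45·4314992893936521856439 + 138820883185578001775 = 194313501110329061541530 → 9722607559130362523083419/194313501110329061541530
APPEND 29: p_18 = 29·9722607559130362523083419 + 215903590272713914665598 = 282171522805053227084084749, q_18 = 29·194313501110329061541530 + 4314992893936521856439 = 5639406525093479306560809 → 282171522805053227084084749/5639406525093479306560809

50/1
1401/28
47684/953
573609/11464
18403172/367801
74186297/1482668
1873060597/37434501
78742731371/1573731710
1340499493904/26790873571
45655725524107/912463433124
9382212223838303/187510448641127
403984334830830217/8073925643639520
13744849596472065681/274700982332384807
577687667386657588819/11545515183603801414
215903590272713914665598/4314992893936521856439
282171522805053227084084749/5639406525093479306560809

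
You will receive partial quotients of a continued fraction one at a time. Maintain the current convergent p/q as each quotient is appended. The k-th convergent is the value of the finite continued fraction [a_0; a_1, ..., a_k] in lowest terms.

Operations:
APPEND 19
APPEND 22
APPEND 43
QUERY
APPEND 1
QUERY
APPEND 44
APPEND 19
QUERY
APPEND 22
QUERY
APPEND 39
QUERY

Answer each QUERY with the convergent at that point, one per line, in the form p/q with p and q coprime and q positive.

18036/947
18455/969
15789519/829046
348199474/18282595
13595569005/713850251

APPEND 19: p_0 = 19·1 + 0 = 19, q_0 = 19·0 + 1 = 1 → 19/1
APPEND 22: p_1 = 22·19 + 1 = 419, q_1 = 22·1 + 0 = 22 → 419/22
APPEND 43: p_2 = 43·419 + 19 = 18036, q_2 = 43·22 + 1 = 947 → 18036/947
APPEND 1: p_3 = 1·18036 + 419 = 18455, q_3 = 1·947 + 22 = 969 → 18455/969
APPEND 44: p_4 = 44·18455 + 18036 = 830056, q_4 = 44·969 + 947 = 43583 → 830056/43583
APPEND 19: p_5 = 19·830056 + 18455 = 15789519, q_5 = 19·43583 + 969 = 829046 → 15789519/829046
APPEND 22: p_6 = 22·15789519 + 830056 = 348199474, q_6 = 22·829046 + 43583 = 18282595 → 348199474/18282595
APPEND 39: p_7 = 39·348199474 + 15789519 = 13595569005, q_7 = 39·18282595 + 829046 = 713850251 → 13595569005/713850251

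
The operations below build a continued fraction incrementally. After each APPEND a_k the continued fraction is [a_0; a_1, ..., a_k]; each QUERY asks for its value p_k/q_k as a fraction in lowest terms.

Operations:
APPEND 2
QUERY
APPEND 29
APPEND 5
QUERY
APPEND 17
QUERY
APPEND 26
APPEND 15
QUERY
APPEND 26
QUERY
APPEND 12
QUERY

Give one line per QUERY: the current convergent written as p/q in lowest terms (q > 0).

2/1
297/146
5108/2511
2001683/983991
52176863/25649198
628124039/308774367

APPEND 2: p_0 = 2·1 + 0 = 2, q_0 = 2·0 + 1 = 1 → 2/1
APPEND 29: p_1 = 29·2 + 1 = 59, q_1 = 29·1 + 0 = 29 → 59/29
APPEND 5: p_2 = 5·59 + 2 = 297, q_2 = 5·29 + 1 = 146 → 297/146
APPEND 17: p_3 = 17·297 + 59 = 5108, q_3 = 17·146 + 29 = 2511 → 5108/2511
APPEND 26: p_4 = 26·5108 + 297 = 133105, q_4 = 26·2511 + 146 = 65432 → 133105/65432
APPEND 15: p_5 = 15·133105 + 5108 = 2001683, q_5 = 15·65432 + 2511 = 983991 → 2001683/983991
APPEND 26: p_6 = 26·2001683 + 133105 = 52176863, q_6 = 26·983991 + 65432 = 25649198 → 52176863/25649198
APPEND 12: p_7 = 12·52176863 + 2001683 = 628124039, q_7 = 12·25649198 + 983991 = 308774367 → 628124039/308774367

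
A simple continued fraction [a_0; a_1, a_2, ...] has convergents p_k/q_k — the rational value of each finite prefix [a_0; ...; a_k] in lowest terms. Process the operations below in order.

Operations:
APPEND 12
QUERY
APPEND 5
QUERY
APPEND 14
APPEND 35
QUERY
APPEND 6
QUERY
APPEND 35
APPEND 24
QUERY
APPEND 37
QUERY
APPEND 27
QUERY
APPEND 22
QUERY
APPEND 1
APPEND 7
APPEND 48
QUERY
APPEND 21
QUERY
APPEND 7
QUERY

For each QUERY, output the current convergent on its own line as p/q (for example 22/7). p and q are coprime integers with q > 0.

12/1
61/5
30371/2490
183092/15011
154709276/12684011
5730681803/469836282
154883117957/12698263625
3413159276857/279831636032
1366261932341454/112014494713945
28719890035211089/2354631929926476
202405492178819077/16594438004199277

APPEND 12: p_0 = 12·1 + 0 = 12, q_0 = 12·0 + 1 = 1 → 12/1
APPEND 5: p_1 = 5·12 + 1 = 61, q_1 = 5·1 + 0 = 5 → 61/5
APPEND 14: p_2 = 14·61 + 12 = 866, q_2 = 14·5 + 1 = 71 → 866/71
APPEND 35: p_3 = 35·866 + 61 = 30371, q_3 = 35·71 + 5 = 2490 → 30371/2490
APPEND 6: p_4 = 6·30371 + 866 = 183092, q_4 = 6·2490 + 71 = 15011 → 183092/15011
APPEND 35: p_5 = 35·183092 + 30371 = 6438591, q_5 = 35·15011 + 2490 = 527875 → 6438591/527875
APPEND 24: p_6 = 24·6438591 + 183092 = 154709276, q_6 = 24·527875 + 15011 = 12684011 → 154709276/12684011
APPEND 37: p_7 = 37·154709276 + 6438591 = 5730681803, q_7 = 37·12684011 + 527875 = 469836282 → 5730681803/469836282
APPEND 27: p_8 = 27·5730681803 + 154709276 = 154883117957, q_8 = 27·469836282 + 12684011 = 12698263625 → 154883117957/12698263625
APPEND 22: p_9 = 22·154883117957 + 5730681803 = 3413159276857, q_9 = 22·12698263625 + 469836282 = 279831636032 → 3413159276857/279831636032
APPEND 1: p_10 = 1·3413159276857 + 154883117957 = 3568042394814, q_10 = 1·279831636032 + 12698263625 = 292529899657 → 3568042394814/292529899657
APPEND 7: p_11 = 7·3568042394814 + 3413159276857 = 28389456040555, q_11 = 7·292529899657 + 279831636032 = 2327540933631 → 28389456040555/2327540933631
APPEND 48: p_12 = 48·28389456040555 + 3568042394814 = 1366261932341454, q_12 = 48·2327540933631 + 292529899657 = 112014494713945 → 1366261932341454/112014494713945
APPEND 21: p_13 = 21·1366261932341454 + 28389456040555 = 28719890035211089, q_13 = 21·112014494713945 + 2327540933631 = 2354631929926476 → 28719890035211089/2354631929926476
APPEND 7: p_14 = 7·28719890035211089 + 1366261932341454 = 202405492178819077, q_14 = 7·2354631929926476 + 112014494713945 = 16594438004199277 → 202405492178819077/16594438004199277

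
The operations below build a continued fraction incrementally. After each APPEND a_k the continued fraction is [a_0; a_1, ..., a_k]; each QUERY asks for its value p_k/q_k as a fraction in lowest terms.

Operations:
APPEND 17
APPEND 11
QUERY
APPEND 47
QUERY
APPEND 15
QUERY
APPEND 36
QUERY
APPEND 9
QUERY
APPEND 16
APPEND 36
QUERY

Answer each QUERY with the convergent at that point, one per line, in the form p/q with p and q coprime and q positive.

APPEND 17: p_0 = 17·1 + 0 = 17, q_0 = 17·0 + 1 = 1 → 17/1
APPEND 11: p_1 = 11·17 + 1 = 188, q_1 = 11·1 + 0 = 11 → 188/11
APPEND 47: p_2 = 47·188 + 17 = 8853, q_2 = 47·11 + 1 = 518 → 8853/518
APPEND 15: p_3 = 15·8853 + 188 = 132983, q_3 = 15·518 + 11 = 7781 → 132983/7781
APPEND 36: p_4 = 36·132983 + 8853 = 4796241, q_4 = 36·7781 + 518 = 280634 → 4796241/280634
APPEND 9: p_5 = 9·4796241 + 132983 = 43299152, q_5 = 9·280634 + 7781 = 2533487 → 43299152/2533487
APPEND 16: p_6 = 16·43299152 + 4796241 = 697582673, q_6 = 16·2533487 + 280634 = 40816426 → 697582673/40816426
APPEND 36: p_7 = 36·697582673 + 43299152 = 25156275380, q_7 = 36·40816426 + 2533487 = 1471924823 → 25156275380/1471924823

188/11
8853/518
132983/7781
4796241/280634
43299152/2533487
25156275380/1471924823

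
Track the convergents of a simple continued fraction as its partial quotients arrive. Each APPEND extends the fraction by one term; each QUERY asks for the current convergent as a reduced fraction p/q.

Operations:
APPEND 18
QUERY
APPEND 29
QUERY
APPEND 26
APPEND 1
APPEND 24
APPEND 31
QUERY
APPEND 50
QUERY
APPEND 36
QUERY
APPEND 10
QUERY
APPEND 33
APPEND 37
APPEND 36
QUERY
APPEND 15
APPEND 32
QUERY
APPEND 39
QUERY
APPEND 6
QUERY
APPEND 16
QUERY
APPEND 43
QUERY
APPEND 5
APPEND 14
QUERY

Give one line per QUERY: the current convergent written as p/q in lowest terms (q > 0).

18/1
523/29
10955651/607485
548135502/30393821
19743833723/1094785041
197986472732/10978244231
8742672992379059/484776550729428
4212991149063167539/233608110388752436
164438037578340746161/9118001409343783223
990841216619107644505/54941616566451451774
16017897503484063058241/888183866472567011607
689760433866433819148868/38246847874886832950875
49197241369565578042385002/2727960773247581077674623

APPEND 18: p_0 = 18·1 + 0 = 18, q_0 = 18·0 + 1 = 1 → 18/1
APPEND 29: p_1 = 29·18 + 1 = 523, q_1 = 29·1 + 0 = 29 → 523/29
APPEND 26: p_2 = 26·523 + 18 = 13616, q_2 = 26·29 + 1 = 755 → 13616/755
APPEND 1: p_3 = 1·13616 + 523 = 14139, q_3 = 1·755 + 29 = 784 → 14139/784
APPEND 24: p_4 = 24·14139 + 13616 = 352952, q_4 = 24·784 + 755 = 19571 → 352952/19571
APPEND 31: p_5 = 31·352952 + 14139 = 10955651, q_5 = 31·19571 + 784 = 607485 → 10955651/607485
APPEND 50: p_6 = 50·10955651 + 352952 = 548135502, q_6 = 50·607485 + 19571 = 30393821 → 548135502/30393821
APPEND 36: p_7 = 36·548135502 + 10955651 = 19743833723, q_7 = 36·30393821 + 607485 = 1094785041 → 19743833723/1094785041
APPEND 10: p_8 = 10·19743833723 + 548135502 = 197986472732, q_8 = 10·1094785041 + 30393821 = 10978244231 → 197986472732/10978244231
APPEND 33: p_9 = 33·197986472732 + 19743833723 = 6553297433879, q_9 = 33·10978244231 + 1094785041 = 363376844664 → 6553297433879/363376844664
APPEND 37: p_10 = 37·6553297433879 + 197986472732 = 242669991526255, q_10 = 37·363376844664 + 10978244231 = 13455921496799 → 242669991526255/13455921496799
APPEND 36: p_11 = 36·242669991526255 + 6553297433879 = 8742672992379059, q_11 = 36·13455921496799 + 363376844664 = 484776550729428 → 8742672992379059/484776550729428
APPEND 15: p_12 = 15·8742672992379059 + 242669991526255 = 131382764877212140, q_12 = 15·484776550729428 + 13455921496799 = 7285104182438219 → 131382764877212140/7285104182438219
APPEND 32: p_13 = 32·131382764877212140 + 8742672992379059 = 4212991149063167539, q_13 = 32·7285104182438219 + 484776550729428 = 233608110388752436 → 4212991149063167539/233608110388752436
APPEND 39: p_14 = 39·4212991149063167539 + 131382764877212140 = 164438037578340746161, q_14 = 39·233608110388752436 + 7285104182438219 = 9118001409343783223 → 164438037578340746161/9118001409343783223
APPEND 6: p_15 = 6·164438037578340746161 + 4212991149063167539 = 990841216619107644505, q_15 = 6·9118001409343783223 + 233608110388752436 = 54941616566451451774 → 990841216619107644505/54941616566451451774
APPEND 16: p_16 = 16·990841216619107644505 + 164438037578340746161 = 16017897503484063058241, q_16 = 16·54941616566451451774 + 9118001409343783223 = 888183866472567011607 → 16017897503484063058241/888183866472567011607
APPEND 43: p_17 = 43·16017897503484063058241 + 990841216619107644505 = 689760433866433819148868, q_17 = 43·888183866472567011607 + 54941616566451451774 = 38246847874886832950875 → 689760433866433819148868/38246847874886832950875
APPEND 5: p_18 = 5·689760433866433819148868 + 16017897503484063058241 = 3464820066835653158802581, q_18 = 5·38246847874886832950875 + 888183866472567011607 = 192122423240906731765982 → 3464820066835653158802581/192122423240906731765982
APPEND 14: p_19 = 14·3464820066835653158802581 + 689760433866433819148868 = 49197241369565578042385002, q_19 = 14·192122423240906731765982 + 38246847874886832950875 = 2727960773247581077674623 → 49197241369565578042385002/2727960773247581077674623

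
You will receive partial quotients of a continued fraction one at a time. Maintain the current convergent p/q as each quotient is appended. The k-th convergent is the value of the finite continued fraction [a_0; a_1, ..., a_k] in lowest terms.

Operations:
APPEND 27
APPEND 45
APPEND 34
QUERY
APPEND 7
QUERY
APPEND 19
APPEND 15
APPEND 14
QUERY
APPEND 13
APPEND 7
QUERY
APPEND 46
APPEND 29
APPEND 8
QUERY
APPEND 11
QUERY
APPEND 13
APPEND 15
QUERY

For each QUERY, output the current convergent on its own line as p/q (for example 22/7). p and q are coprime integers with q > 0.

APPEND 27: p_0 = 27·1 + 0 = 27, q_0 = 27·0 + 1 = 1 → 27/1
APPEND 45: p_1 = 45·27 + 1 = 1216, q_1 = 45·1 + 0 = 45 → 1216/45
APPEND 34: p_2 = 34·1216 + 27 = 41371, q_2 = 34·45 + 1 = 1531 → 41371/1531
APPEND 7: p_3 = 7·41371 + 1216 = 290813, q_3 = 7·1531 + 45 = 10762 → 290813/10762
APPEND 19: p_4 = 19·290813 + 41371 = 5566818, q_4 = 19·10762 + 1531 = 206009 → 5566818/206009
APPEND 15: p_5 = 15·5566818 + 290813 = 83793083, q_5 = 15·206009 + 10762 = 3100897 → 83793083/3100897
APPEND 14: p_6 = 14·83793083 + 5566818 = 1178669980, q_6 = 14·3100897 + 206009 = 43618567 → 1178669980/43618567
APPEND 13: p_7 = 13·1178669980 + 83793083 = 15406502823, q_7 = 13·43618567 + 3100897 = 570142268 → 15406502823/570142268
APPEND 7: p_8 = 7·15406502823 + 1178669980 = 109024189741, q_8 = 7·570142268 + 43618567 = 4034614443 → 109024189741/4034614443
APPEND 46: p_9 = 46·109024189741 + 15406502823 = 5030519230909, q_9 = 46·4034614443 + 570142268 = 186162406646 → 5030519230909/186162406646
APPEND 29: p_10 = 29·5030519230909 + 109024189741 = 145994081886102, q_10 = 29·186162406646 + 4034614443 = 5402744407177 → 145994081886102/5402744407177
APPEND 8: p_11 = 8·145994081886102 + 5030519230909 = 1172983174319725, q_11 = 8·5402744407177 + 186162406646 = 43408117664062 → 1172983174319725/43408117664062
APPEND 11: p_12 = 11·1172983174319725 + 145994081886102 = 13048808999403077, q_12 = 11·43408117664062 + 5402744407177 = 482892038711859 → 13048808999403077/482892038711859
APPEND 13: p_13 = 13·13048808999403077 + 1172983174319725 = 170807500166559726, q_13 = 13·482892038711859 + 43408117664062 = 6321004620918229 → 170807500166559726/6321004620918229
APPEND 15: p_14 = 15·170807500166559726 + 13048808999403077 = 2575161311497798967, q_14 = 15·6321004620918229 + 482892038711859 = 95297961352485294 → 2575161311497798967/95297961352485294

41371/1531
290813/10762
1178669980/43618567
109024189741/4034614443
1172983174319725/43408117664062
13048808999403077/482892038711859
2575161311497798967/95297961352485294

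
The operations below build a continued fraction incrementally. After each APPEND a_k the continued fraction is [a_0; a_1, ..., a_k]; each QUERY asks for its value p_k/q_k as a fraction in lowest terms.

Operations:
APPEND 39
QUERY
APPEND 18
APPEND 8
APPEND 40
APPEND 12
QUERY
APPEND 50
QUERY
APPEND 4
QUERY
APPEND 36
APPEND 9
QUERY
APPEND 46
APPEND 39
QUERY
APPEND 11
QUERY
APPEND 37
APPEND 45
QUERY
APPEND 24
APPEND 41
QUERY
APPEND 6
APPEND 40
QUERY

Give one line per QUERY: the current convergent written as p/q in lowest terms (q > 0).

APPEND 39: p_0 = 39·1 + 0 = 39, q_0 = 39·0 + 1 = 1 → 39/1
APPEND 18: p_1 = 18·39 + 1 = 703, q_1 = 18·1 + 0 = 18 → 703/18
APPEND 8: p_2 = 8·703 + 39 = 5663, q_2 = 8·18 + 1 = 145 → 5663/145
APPEND 40: p_3 = 40·5663 + 703 = 227223, q_3 = 40·145 + 18 = 5818 → 227223/5818
APPEND 12: p_4 = 12·227223 + 5663 = 2732339, q_4 = 12·5818 + 145 = 69961 → 2732339/69961
APPEND 50: p_5 = 50·2732339 + 227223 = 136844173, q_5 = 50·69961 + 5818 = 3503868 → 136844173/3503868
APPEND 4: p_6 = 4·136844173 + 2732339 = 550109031, q_6 = 4·3503868 + 69961 = 14085433 → 550109031/14085433
APPEND 36: p_7 = 36·550109031 + 136844173 = 19940769289, q_7 = 36·14085433 + 3503868 = 510579456 → 19940769289/510579456
APPEND 9: p_8 = 9·19940769289 + 550109031 = 180017032632, q_8 = 9·510579456 + 14085433 = 4609300537 → 180017032632/4609300537
APPEND 46: p_9 = 46·180017032632 + 19940769289 = 8300724270361, q_9 = 46·4609300537 + 510579456 = 212538404158 → 8300724270361/212538404158
APPEND 39: p_10 = 39·8300724270361 + 180017032632 = 323908263576711, q_10 = 39·212538404158 + 4609300537 = 8293607062699 → 323908263576711/8293607062699
APPEND 11: p_11 = 11·323908263576711 + 8300724270361 = 3571291623614182, q_11 = 11·8293607062699 + 212538404158 = 91442216093847 → 3571291623614182/91442216093847
APPEND 37: p_12 = 37·3571291623614182 + 323908263576711 = 132461698337301445, q_12 = 37·91442216093847 + 8293607062699 = 3391655602535038 → 132461698337301445/3391655602535038
APPEND 45: p_13 = 45·132461698337301445 + 3571291623614182 = 5964347716802179207, q_13 = 45·3391655602535038 + 91442216093847 = 152715944330170557 → 5964347716802179207/152715944330170557
APPEND 24: p_14 = 24·5964347716802179207 + 132461698337301445 = 143276806901589602413, q_14 = 24·152715944330170557 + 3391655602535038 = 3668574319526628406 → 143276806901589602413/3668574319526628406
APPEND 41: p_15 = 41·143276806901589602413 + 5964347716802179207 = 5880313430681975878140, q_15 = 41·3668574319526628406 + 152715944330170557 = 150564263044921935203 → 5880313430681975878140/150564263044921935203
APPEND 6: p_16 = 6·5880313430681975878140 + 143276806901589602413 = 35425157390993444871253, q_16 = 6·150564263044921935203 + 3668574319526628406 = 907054152589058239624 → 35425157390993444871253/907054152589058239624
APPEND 40: p_17 = 40·35425157390993444871253 + 5880313430681975878140 = 1422886609070419770728260, q_17 = 40·907054152589058239624 + 150564263044921935203 = 36432730366607251520163 → 1422886609070419770728260/36432730366607251520163

39/1
2732339/69961
136844173/3503868
550109031/14085433
180017032632/4609300537
323908263576711/8293607062699
3571291623614182/91442216093847
5964347716802179207/152715944330170557
5880313430681975878140/150564263044921935203
1422886609070419770728260/36432730366607251520163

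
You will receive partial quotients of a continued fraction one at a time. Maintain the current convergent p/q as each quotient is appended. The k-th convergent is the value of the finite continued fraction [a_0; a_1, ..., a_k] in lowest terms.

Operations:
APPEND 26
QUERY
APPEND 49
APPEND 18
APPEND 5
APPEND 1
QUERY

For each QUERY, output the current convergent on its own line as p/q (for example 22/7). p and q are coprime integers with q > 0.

26/1
139131/5347

APPEND 26: p_0 = 26·1 + 0 = 26, q_0 = 26·0 + 1 = 1 → 26/1
APPEND 49: p_1 = 49·26 + 1 = 1275, q_1 = 49·1 + 0 = 49 → 1275/49
APPEND 18: p_2 = 18·1275 + 26 = 22976, q_2 = 18·49 + 1 = 883 → 22976/883
APPEND 5: p_3 = 5·22976 + 1275 = 116155, q_3 = 5·883 + 49 = 4464 → 116155/4464
APPEND 1: p_4 = 1·116155 + 22976 = 139131, q_4 = 1·4464 + 883 = 5347 → 139131/5347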